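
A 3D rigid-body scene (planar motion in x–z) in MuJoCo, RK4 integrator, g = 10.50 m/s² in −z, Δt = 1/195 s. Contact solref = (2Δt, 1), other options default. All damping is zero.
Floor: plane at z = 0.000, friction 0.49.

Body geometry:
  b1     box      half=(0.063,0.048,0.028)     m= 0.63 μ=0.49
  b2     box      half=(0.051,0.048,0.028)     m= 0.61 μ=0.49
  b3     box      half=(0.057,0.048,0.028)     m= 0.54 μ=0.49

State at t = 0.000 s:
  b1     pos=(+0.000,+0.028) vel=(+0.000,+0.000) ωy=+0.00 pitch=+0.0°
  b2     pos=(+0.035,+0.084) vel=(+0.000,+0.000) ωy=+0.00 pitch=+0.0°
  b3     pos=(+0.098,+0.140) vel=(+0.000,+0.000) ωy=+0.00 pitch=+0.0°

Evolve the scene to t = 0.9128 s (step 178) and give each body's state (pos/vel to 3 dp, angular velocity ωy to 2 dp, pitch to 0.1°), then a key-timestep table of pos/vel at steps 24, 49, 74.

State at t = 0.9128 s:
  b1     pos=(+0.000,+0.028) vel=(+0.000,+0.000) ωy=+0.00 pitch=+0.0°
  b2     pos=(+0.035,+0.084) vel=(+0.000,+0.000) ωy=+0.00 pitch=+0.0°
  b3     pos=(+0.125,+0.057) vel=(+0.000,+0.000) ωy=+0.00 pitch=+90.0°

Key-timestep trajectory:
   step    t(s)  b1.x    b1.z    b1.vx   b1.vz   b2.x    b2.z    b2.vx   b2.vz   b3.x    b3.z    b3.vx   b3.vz 
     24  0.1231   +0.000  +0.028  +0.000  +0.000   +0.035  +0.084  +0.000  +0.000   +0.110  +0.131  +0.183  -0.210
     49  0.2513   +0.000  +0.028  +0.000  +0.000   +0.035  +0.084  +0.000  +0.000   +0.130  +0.056  -0.110  +0.130
     74  0.3795   +0.000  +0.028  +0.000  +0.000   +0.035  +0.084  +0.000  +0.000   +0.126  +0.057  +0.055  +0.026


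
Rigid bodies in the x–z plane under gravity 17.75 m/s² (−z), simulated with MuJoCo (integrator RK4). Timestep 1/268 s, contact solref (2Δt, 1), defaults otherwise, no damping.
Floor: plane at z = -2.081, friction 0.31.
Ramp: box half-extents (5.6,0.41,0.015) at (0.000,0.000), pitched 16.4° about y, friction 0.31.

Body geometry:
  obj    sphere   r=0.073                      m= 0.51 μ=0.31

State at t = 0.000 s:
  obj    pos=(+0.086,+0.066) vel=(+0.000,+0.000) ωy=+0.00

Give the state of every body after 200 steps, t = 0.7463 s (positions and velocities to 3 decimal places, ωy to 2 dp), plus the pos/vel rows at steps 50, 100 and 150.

State at t = 0.7463 s:
  obj    pos=(+1.042,-0.215) vel=(+2.563,-0.754) ωy=+36.59

Key-timestep trajectory:
   step    t(s)  obj.x    obj.z    obj.vx   obj.vz 
     50  0.1866   +0.146  +0.049  +0.641  -0.189
    100  0.3731   +0.325  -0.004  +1.281  -0.377
    150  0.5597   +0.624  -0.092  +1.922  -0.566


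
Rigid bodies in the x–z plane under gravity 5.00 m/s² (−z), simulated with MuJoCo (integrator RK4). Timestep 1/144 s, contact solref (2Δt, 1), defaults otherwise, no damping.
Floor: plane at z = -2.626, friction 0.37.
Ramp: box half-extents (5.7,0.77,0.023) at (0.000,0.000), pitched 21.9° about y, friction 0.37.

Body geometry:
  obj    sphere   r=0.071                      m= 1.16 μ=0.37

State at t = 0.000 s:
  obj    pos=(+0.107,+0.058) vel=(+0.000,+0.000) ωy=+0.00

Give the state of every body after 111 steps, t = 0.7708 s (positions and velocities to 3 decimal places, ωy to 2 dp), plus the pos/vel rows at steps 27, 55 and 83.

State at t = 0.7708 s:
  obj    pos=(+0.474,-0.089) vel=(+0.953,-0.383) ωy=+14.46

Key-timestep trajectory:
   step    t(s)  obj.x    obj.z    obj.vx   obj.vz 
     27  0.1875   +0.129  +0.050  +0.232  -0.093
     55  0.3819   +0.197  +0.022  +0.472  -0.190
     83  0.5764   +0.312  -0.024  +0.712  -0.286


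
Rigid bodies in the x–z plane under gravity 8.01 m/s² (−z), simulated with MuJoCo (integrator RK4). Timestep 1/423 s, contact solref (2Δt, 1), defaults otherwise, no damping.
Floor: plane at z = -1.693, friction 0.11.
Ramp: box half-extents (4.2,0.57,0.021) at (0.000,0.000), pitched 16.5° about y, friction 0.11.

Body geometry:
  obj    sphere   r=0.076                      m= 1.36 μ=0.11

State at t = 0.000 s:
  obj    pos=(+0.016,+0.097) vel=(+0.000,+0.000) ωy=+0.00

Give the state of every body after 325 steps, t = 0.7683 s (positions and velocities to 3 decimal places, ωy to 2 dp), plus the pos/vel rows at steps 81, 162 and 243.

State at t = 0.7683 s:
  obj    pos=(+0.476,-0.040) vel=(+1.197,-0.355) ωy=+16.42

Key-timestep trajectory:
   step    t(s)  obj.x    obj.z    obj.vx   obj.vz 
     81  0.1915   +0.044  +0.088  +0.298  -0.088
    162  0.3830   +0.130  +0.063  +0.597  -0.177
    243  0.5745   +0.273  +0.020  +0.895  -0.265


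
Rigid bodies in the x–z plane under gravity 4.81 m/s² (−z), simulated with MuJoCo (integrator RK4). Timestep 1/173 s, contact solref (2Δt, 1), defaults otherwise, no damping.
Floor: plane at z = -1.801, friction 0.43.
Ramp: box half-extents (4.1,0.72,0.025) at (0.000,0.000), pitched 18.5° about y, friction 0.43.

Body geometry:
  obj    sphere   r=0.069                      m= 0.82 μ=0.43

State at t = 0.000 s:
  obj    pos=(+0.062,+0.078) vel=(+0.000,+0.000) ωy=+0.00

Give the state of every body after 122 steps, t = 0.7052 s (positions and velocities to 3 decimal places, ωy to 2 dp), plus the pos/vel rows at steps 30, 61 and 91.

State at t = 0.7052 s:
  obj    pos=(+0.319,-0.008) vel=(+0.729,-0.244) ωy=+11.14

Key-timestep trajectory:
   step    t(s)  obj.x    obj.z    obj.vx   obj.vz 
     30  0.1734   +0.078  +0.073  +0.179  -0.060
     61  0.3526   +0.126  +0.057  +0.365  -0.122
     91  0.5260   +0.205  +0.030  +0.544  -0.182


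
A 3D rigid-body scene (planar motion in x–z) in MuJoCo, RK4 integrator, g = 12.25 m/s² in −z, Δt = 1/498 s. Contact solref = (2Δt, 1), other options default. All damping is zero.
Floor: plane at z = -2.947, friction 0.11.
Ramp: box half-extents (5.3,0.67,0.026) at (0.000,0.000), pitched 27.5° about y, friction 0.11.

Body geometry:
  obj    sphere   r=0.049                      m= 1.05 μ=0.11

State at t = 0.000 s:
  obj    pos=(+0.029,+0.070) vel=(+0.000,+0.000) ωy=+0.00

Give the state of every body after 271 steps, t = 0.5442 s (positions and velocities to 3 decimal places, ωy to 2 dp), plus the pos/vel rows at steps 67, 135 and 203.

State at t = 0.5442 s:
  obj    pos=(+0.615,-0.235) vel=(+2.162,-1.097) ωy=+33.32

Key-timestep trajectory:
   step    t(s)  obj.x    obj.z    obj.vx   obj.vz 
     67  0.1345   +0.065  +0.051  +0.532  -0.279
    135  0.2711   +0.174  -0.006  +1.069  -0.568
    203  0.4076   +0.358  -0.102  +1.608  -0.853


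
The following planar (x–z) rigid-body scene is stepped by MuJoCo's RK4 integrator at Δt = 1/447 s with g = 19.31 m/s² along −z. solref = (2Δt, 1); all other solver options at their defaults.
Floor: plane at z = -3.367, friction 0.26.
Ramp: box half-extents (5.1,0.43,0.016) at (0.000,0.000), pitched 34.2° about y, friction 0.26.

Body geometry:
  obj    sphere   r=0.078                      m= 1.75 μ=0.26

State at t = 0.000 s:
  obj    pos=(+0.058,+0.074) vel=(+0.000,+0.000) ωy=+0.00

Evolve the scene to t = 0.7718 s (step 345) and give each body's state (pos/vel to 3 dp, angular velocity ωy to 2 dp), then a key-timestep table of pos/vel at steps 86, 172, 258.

State at t = 0.7718 s:
  obj    pos=(+1.968,-1.224) vel=(+4.949,-3.363) ωy=+76.70

Key-timestep trajectory:
   step    t(s)  obj.x    obj.z    obj.vx   obj.vz 
     86  0.1924   +0.177  -0.007  +1.234  -0.839
    172  0.3848   +0.533  -0.249  +2.468  -1.677
    258  0.5772   +1.126  -0.652  +3.701  -2.515


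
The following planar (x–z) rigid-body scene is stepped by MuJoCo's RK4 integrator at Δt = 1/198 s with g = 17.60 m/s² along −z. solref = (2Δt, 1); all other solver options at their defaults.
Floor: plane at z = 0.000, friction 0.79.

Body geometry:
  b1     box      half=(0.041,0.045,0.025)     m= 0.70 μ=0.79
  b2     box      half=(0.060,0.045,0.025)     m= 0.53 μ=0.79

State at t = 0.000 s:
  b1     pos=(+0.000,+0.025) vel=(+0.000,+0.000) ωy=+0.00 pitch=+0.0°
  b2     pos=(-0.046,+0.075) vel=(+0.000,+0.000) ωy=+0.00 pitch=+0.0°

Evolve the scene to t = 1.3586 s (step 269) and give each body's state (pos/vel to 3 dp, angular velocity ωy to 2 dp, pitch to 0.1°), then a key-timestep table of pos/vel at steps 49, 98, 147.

State at t = 1.3586 s:
  b1     pos=(+0.000,+0.025) vel=(+0.000,+0.000) ωy=+0.00 pitch=+0.0°
  b2     pos=(-0.107,+0.060) vel=(+0.000,+0.000) ωy=+0.00 pitch=-90.0°

Key-timestep trajectory:
   step    t(s)  b1.x    b1.z    b1.vx   b1.vz   b2.x    b2.z    b2.vx   b2.vz 
     49  0.2475   +0.000  +0.025  +0.000  +0.000   -0.080  +0.065  -0.140  +0.005
     98  0.4949   +0.000  +0.025  +0.000  +0.000   -0.119  +0.064  +0.041  -0.008
    147  0.7424   +0.000  +0.025  +0.000  +0.000   -0.110  +0.061  +0.010  +0.002


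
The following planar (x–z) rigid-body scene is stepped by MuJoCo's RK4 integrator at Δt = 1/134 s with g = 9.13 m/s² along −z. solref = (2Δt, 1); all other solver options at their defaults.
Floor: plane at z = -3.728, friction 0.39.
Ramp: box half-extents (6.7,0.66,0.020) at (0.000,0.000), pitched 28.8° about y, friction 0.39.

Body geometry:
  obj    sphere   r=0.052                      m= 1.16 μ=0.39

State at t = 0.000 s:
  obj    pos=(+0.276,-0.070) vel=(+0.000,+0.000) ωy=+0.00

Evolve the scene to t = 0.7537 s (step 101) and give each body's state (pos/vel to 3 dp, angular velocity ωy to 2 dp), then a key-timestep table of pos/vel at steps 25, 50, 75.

State at t = 0.7537 s:
  obj    pos=(+1.058,-0.500) vel=(+2.075,-1.141) ωy=+45.52

Key-timestep trajectory:
   step    t(s)  obj.x    obj.z    obj.vx   obj.vz 
     25  0.1866   +0.324  -0.096  +0.514  -0.282
     50  0.3731   +0.468  -0.175  +1.027  -0.565
     75  0.5597   +0.707  -0.307  +1.541  -0.847


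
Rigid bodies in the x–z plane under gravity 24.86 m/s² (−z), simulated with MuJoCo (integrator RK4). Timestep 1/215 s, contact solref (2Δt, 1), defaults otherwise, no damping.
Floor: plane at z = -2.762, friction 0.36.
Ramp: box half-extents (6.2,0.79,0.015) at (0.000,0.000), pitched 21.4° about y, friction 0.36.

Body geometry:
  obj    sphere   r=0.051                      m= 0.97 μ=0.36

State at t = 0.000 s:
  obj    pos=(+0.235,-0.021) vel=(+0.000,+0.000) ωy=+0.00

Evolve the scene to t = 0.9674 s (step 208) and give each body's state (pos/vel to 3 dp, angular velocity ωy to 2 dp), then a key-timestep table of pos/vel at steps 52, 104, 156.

State at t = 0.9674 s:
  obj    pos=(+3.058,-1.128) vel=(+5.836,-2.287) ωy=+122.89

Key-timestep trajectory:
   step    t(s)  obj.x    obj.z    obj.vx   obj.vz 
     52  0.2419   +0.411  -0.090  +1.459  -0.572
    104  0.4837   +0.941  -0.298  +2.918  -1.144
    156  0.7256   +1.823  -0.644  +4.377  -1.715


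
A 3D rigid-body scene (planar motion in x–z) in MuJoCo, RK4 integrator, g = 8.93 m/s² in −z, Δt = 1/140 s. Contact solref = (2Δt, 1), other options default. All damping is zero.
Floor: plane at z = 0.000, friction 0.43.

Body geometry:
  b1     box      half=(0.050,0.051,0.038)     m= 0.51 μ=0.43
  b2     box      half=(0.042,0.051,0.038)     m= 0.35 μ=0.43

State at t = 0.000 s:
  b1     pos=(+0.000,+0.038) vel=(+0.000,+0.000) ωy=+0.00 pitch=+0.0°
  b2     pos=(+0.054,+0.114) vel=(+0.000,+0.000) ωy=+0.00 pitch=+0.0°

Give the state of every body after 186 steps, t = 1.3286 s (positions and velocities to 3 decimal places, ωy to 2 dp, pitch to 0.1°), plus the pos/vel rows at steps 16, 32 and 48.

State at t = 1.3286 s:
  b1     pos=(+0.000,+0.038) vel=(+0.000,+0.000) ωy=+0.00 pitch=+0.0°
  b2     pos=(+0.102,+0.042) vel=(+0.000,+0.000) ωy=+0.00 pitch=+90.0°

Key-timestep trajectory:
   step    t(s)  b1.x    b1.z    b1.vx   b1.vz   b2.x    b2.z    b2.vx   b2.vz 
     16  0.1143   +0.000  +0.038  +0.000  +0.000   +0.058  +0.113  +0.079  -0.016
     32  0.2286   +0.000  +0.038  +0.000  +0.000   +0.076  +0.104  +0.243  -0.211
     48  0.3429   +0.000  +0.038  +0.000  +0.000   +0.104  +0.037  +0.004  -0.033


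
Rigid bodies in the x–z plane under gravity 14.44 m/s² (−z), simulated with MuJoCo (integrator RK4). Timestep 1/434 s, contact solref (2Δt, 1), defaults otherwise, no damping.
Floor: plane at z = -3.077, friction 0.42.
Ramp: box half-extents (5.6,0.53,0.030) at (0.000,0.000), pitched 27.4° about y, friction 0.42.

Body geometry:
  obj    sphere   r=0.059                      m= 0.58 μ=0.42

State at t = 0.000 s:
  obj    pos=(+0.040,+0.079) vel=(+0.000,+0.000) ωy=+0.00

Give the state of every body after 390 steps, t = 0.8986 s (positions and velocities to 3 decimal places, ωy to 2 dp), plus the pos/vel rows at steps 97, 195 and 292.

State at t = 0.8986 s:
  obj    pos=(+1.742,-0.803) vel=(+3.787,-1.963) ωy=+72.29

Key-timestep trajectory:
   step    t(s)  obj.x    obj.z    obj.vx   obj.vz 
     97  0.2235   +0.145  +0.025  +0.942  -0.488
    195  0.4493   +0.466  -0.141  +1.894  -0.982
    292  0.6728   +0.994  -0.415  +2.835  -1.470


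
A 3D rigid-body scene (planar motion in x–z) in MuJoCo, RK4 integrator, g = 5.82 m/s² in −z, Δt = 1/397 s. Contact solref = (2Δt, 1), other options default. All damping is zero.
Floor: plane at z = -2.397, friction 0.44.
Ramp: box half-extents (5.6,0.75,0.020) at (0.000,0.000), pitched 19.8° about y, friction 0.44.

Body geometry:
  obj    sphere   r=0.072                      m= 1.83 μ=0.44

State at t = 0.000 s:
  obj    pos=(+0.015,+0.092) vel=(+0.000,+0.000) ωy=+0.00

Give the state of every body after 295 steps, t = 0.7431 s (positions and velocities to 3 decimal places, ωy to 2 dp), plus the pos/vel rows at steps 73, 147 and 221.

State at t = 0.7431 s:
  obj    pos=(+0.381,-0.039) vel=(+0.985,-0.354) ωy=+14.53

Key-timestep trajectory:
   step    t(s)  obj.x    obj.z    obj.vx   obj.vz 
     73  0.1839   +0.038  +0.084  +0.244  -0.088
    147  0.3703   +0.106  +0.060  +0.491  -0.177
    221  0.5567   +0.220  +0.018  +0.738  -0.266


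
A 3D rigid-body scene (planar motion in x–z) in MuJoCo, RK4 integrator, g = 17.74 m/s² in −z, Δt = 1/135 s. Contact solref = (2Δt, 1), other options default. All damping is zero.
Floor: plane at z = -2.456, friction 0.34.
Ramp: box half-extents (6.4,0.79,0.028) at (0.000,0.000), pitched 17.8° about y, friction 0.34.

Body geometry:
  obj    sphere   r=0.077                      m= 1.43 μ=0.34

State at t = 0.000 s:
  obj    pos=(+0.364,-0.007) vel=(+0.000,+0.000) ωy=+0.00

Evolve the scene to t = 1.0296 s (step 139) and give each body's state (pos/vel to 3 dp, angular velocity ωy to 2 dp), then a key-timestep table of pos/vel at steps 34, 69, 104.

State at t = 1.0296 s:
  obj    pos=(+2.319,-0.634) vel=(+3.797,-1.219) ωy=+51.79

Key-timestep trajectory:
   step    t(s)  obj.x    obj.z    obj.vx   obj.vz 
     34  0.2519   +0.481  -0.044  +0.929  -0.298
     69  0.5111   +0.846  -0.161  +1.885  -0.605
    104  0.7704   +1.459  -0.358  +2.841  -0.912


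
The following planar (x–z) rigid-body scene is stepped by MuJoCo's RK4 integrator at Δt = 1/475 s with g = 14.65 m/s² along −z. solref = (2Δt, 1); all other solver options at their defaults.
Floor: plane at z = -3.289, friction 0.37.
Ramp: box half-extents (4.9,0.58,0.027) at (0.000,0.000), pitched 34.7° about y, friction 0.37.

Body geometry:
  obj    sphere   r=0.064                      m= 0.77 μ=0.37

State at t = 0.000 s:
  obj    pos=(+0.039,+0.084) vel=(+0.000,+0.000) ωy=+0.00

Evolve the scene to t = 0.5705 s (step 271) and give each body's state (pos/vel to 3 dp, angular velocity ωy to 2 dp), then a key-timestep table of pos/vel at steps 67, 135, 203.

State at t = 0.5705 s:
  obj    pos=(+0.836,-0.468) vel=(+2.794,-1.935) ωy=+53.10

Key-timestep trajectory:
   step    t(s)  obj.x    obj.z    obj.vx   obj.vz 
     67  0.1411   +0.088  +0.050  +0.691  -0.478
    135  0.2842   +0.237  -0.053  +1.392  -0.964
    203  0.4274   +0.486  -0.226  +2.093  -1.449


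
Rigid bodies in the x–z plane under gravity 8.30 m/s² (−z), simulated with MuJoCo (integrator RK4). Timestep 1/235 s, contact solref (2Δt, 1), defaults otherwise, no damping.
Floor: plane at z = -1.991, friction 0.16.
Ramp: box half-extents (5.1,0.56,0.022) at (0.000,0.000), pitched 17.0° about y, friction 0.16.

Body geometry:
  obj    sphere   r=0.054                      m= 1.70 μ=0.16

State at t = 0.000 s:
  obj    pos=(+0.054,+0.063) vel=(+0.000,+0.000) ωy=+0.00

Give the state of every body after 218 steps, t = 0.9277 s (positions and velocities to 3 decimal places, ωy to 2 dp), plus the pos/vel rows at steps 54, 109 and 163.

State at t = 0.9277 s:
  obj    pos=(+0.767,-0.155) vel=(+1.538,-0.470) ωy=+29.77

Key-timestep trajectory:
   step    t(s)  obj.x    obj.z    obj.vx   obj.vz 
     54  0.2298   +0.098  +0.050  +0.381  -0.116
    109  0.4638   +0.232  +0.008  +0.769  -0.235
    163  0.6936   +0.453  -0.059  +1.150  -0.352


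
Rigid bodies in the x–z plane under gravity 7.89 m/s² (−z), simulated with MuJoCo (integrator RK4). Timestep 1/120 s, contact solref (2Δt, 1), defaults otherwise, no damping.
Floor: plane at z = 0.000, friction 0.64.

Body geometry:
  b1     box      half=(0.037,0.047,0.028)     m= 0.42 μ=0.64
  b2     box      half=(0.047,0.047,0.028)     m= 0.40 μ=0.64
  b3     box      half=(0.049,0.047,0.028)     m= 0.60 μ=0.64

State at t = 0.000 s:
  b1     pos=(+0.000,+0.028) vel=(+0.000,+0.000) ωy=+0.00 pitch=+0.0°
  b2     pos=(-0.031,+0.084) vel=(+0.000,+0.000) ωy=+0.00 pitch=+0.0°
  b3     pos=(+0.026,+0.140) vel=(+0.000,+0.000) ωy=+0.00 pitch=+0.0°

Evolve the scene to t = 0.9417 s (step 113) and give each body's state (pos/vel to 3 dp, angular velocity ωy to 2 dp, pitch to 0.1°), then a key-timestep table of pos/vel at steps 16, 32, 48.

State at t = 0.9417 s:
  b1     pos=(-0.001,+0.028) vel=(+0.000,+0.000) ωy=+0.00 pitch=+0.0°
  b2     pos=(-0.032,+0.084) vel=(+0.000,+0.000) ωy=+0.00 pitch=-0.1°
  b3     pos=(+0.083,+0.049) vel=(+0.000,+0.000) ωy=+0.00 pitch=+90.0°

Key-timestep trajectory:
   step    t(s)  b1.x    b1.z    b1.vx   b1.vz   b2.x    b2.z    b2.vx   b2.vz   b3.x    b3.z    b3.vx   b3.vz 
     16  0.1333   +0.000  +0.028  -0.001  +0.000   -0.031  +0.084  -0.001  +0.000   +0.036  +0.133  +0.162  -0.144
     32  0.2667   -0.001  +0.028  -0.001  +0.004   -0.032  +0.084  +0.000  +0.005   +0.072  +0.073  +0.484  -0.728
     48  0.4000   -0.001  +0.028  +0.000  +0.000   -0.032  +0.084  +0.000  +0.000   +0.083  +0.049  -0.052  +0.023


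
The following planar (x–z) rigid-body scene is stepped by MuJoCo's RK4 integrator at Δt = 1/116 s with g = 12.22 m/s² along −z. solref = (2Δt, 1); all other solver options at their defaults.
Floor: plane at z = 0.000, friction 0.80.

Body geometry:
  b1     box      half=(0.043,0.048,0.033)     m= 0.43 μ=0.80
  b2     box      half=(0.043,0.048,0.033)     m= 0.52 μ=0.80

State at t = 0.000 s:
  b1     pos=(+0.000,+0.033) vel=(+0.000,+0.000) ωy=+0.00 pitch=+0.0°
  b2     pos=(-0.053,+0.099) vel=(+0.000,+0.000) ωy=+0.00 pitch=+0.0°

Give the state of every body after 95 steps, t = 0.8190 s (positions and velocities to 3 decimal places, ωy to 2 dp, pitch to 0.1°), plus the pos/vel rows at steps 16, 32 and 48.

State at t = 0.8190 s:
  b1     pos=(+0.000,+0.033) vel=(+0.000,+0.000) ωy=+0.00 pitch=+0.0°
  b2     pos=(-0.093,+0.043) vel=(+0.000,+0.000) ωy=+0.00 pitch=-90.0°

Key-timestep trajectory:
   step    t(s)  b1.x    b1.z    b1.vx   b1.vz   b2.x    b2.z    b2.vx   b2.vz 
     16  0.1379   +0.000  +0.033  +0.000  +0.000   -0.072  +0.085  -0.265  -0.357
     32  0.2759   +0.000  +0.033  +0.000  +0.000   -0.105  +0.049  -0.034  +0.065
     48  0.4138   +0.000  +0.033  +0.000  +0.000   -0.091  +0.043  -0.062  +0.005


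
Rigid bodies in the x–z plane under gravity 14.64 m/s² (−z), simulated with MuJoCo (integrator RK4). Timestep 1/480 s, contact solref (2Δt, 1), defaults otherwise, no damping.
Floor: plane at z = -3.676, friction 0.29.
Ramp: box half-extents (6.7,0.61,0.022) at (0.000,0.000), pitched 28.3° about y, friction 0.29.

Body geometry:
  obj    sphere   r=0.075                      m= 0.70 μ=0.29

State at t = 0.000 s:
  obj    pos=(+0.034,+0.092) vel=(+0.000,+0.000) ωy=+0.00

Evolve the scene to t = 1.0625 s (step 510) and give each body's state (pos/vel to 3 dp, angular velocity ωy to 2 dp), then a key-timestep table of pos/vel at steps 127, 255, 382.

State at t = 1.0625 s:
  obj    pos=(+2.498,-1.235) vel=(+4.638,-2.497) ωy=+70.23

Key-timestep trajectory:
   step    t(s)  obj.x    obj.z    obj.vx   obj.vz 
    127  0.2646   +0.187  +0.010  +1.155  -0.622
    255  0.5312   +0.650  -0.240  +2.319  -1.249
    382  0.7958   +1.416  -0.652  +3.474  -1.871


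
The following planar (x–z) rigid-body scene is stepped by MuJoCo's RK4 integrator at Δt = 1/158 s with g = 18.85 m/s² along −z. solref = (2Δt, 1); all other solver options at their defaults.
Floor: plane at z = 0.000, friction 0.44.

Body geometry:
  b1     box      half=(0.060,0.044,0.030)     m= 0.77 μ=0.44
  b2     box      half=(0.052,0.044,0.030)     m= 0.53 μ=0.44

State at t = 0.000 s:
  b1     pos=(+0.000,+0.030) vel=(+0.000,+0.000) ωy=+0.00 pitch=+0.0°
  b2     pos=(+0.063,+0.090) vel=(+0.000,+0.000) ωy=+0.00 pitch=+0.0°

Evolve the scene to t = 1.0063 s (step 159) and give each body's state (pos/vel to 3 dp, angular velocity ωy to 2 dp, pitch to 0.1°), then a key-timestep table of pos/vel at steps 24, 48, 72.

State at t = 1.0063 s:
  b1     pos=(+0.000,+0.030) vel=(+0.000,+0.000) ωy=+0.00 pitch=+0.0°
  b2     pos=(+0.199,+0.030) vel=(+0.000,+0.000) ωy=+0.00 pitch=+180.0°

Key-timestep trajectory:
   step    t(s)  b1.x    b1.z    b1.vx   b1.vz   b2.x    b2.z    b2.vx   b2.vz 
     24  0.1519   +0.000  +0.030  +0.000  +0.000   +0.077  +0.085  +0.239  -0.196
     48  0.3038   +0.000  +0.030  +0.000  +0.000   +0.134  +0.059  +0.236  +0.042
     72  0.4557   +0.000  +0.030  +0.000  +0.000   +0.177  +0.049  +0.487  -0.357


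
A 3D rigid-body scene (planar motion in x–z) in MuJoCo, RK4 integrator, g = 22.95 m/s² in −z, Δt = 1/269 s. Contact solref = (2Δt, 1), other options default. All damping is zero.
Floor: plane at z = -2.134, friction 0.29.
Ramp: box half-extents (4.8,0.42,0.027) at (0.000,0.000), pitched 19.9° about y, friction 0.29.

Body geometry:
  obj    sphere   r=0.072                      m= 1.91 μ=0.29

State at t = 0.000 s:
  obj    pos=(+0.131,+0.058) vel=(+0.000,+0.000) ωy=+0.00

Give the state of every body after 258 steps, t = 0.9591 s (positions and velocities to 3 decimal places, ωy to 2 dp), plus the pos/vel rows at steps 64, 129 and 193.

State at t = 0.9591 s:
  obj    pos=(+2.544,-0.816) vel=(+5.032,-1.822) ωy=+74.32

Key-timestep trajectory:
   step    t(s)  obj.x    obj.z    obj.vx   obj.vz 
     64  0.2379   +0.280  +0.004  +1.248  -0.452
    129  0.4796   +0.734  -0.161  +2.516  -0.911
    193  0.7175   +1.482  -0.431  +3.764  -1.363


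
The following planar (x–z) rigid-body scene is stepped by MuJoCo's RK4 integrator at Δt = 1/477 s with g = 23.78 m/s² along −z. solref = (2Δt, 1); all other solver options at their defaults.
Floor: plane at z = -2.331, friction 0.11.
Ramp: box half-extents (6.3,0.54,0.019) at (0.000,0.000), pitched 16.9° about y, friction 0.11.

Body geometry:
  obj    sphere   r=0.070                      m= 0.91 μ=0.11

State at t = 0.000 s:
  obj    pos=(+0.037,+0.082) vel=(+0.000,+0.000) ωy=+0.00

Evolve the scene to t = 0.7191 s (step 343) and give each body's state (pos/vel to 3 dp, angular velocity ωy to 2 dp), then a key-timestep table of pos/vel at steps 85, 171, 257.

State at t = 0.7191 s:
  obj    pos=(+1.259,-0.289) vel=(+3.397,-1.032) ωy=+50.72

Key-timestep trajectory:
   step    t(s)  obj.x    obj.z    obj.vx   obj.vz 
     85  0.1782   +0.112  +0.059  +0.842  -0.256
    171  0.3585   +0.341  -0.010  +1.694  -0.515
    257  0.5388   +0.723  -0.127  +2.546  -0.773


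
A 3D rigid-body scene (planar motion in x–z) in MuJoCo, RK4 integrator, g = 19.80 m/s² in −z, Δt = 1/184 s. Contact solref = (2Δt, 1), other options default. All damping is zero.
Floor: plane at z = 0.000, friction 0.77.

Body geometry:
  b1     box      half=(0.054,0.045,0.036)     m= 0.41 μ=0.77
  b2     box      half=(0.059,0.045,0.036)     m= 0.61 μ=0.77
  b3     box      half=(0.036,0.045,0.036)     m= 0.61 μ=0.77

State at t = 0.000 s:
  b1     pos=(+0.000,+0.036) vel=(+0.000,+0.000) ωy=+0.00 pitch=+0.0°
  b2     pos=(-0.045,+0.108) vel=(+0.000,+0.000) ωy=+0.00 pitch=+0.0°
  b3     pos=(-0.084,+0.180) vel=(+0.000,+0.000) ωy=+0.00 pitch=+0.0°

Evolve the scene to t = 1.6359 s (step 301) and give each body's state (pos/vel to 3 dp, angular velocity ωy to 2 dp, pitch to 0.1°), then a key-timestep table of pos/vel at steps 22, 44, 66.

State at t = 1.6359 s:
  b1     pos=(+0.000,+0.036) vel=(+0.000,+0.000) ωy=+0.00 pitch=+0.0°
  b2     pos=(-0.098,+0.059) vel=(+0.000,+0.000) ωy=+0.00 pitch=-90.0°
  b3     pos=(-0.200,+0.036) vel=(+0.000,+0.000) ωy=+0.00 pitch=-90.0°

Key-timestep trajectory:
   step    t(s)  b1.x    b1.z    b1.vx   b1.vz   b2.x    b2.z    b2.vx   b2.vz   b3.x    b3.z    b3.vx   b3.vz 
     22  0.1196   +0.000  +0.036  +0.003  +0.000   -0.053  +0.109  -0.169  +0.005   -0.108  +0.169  -0.458  -0.244
     44  0.2391   +0.000  +0.036  +0.000  +0.000   -0.092  +0.075  -0.415  -1.039   -0.186  +0.049  -0.704  -2.078
     66  0.3587   +0.000  +0.036  +0.000  +0.000   -0.098  +0.059  +0.289  -0.183   -0.200  +0.036  +0.000  +0.001


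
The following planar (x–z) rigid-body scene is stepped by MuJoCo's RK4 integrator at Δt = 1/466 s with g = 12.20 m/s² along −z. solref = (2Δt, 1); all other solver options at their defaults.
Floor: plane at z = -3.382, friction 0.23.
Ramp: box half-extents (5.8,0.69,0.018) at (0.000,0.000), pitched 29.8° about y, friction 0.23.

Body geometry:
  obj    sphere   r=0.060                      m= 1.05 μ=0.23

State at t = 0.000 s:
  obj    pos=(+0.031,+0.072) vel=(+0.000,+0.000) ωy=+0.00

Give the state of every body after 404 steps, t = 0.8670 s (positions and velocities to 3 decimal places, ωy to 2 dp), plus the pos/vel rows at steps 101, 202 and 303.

State at t = 0.8670 s:
  obj    pos=(+1.443,-0.737) vel=(+3.258,-1.866) ωy=+62.57

Key-timestep trajectory:
   step    t(s)  obj.x    obj.z    obj.vx   obj.vz 
    101  0.2167   +0.119  +0.022  +0.815  -0.467
    202  0.4335   +0.384  -0.130  +1.629  -0.933
    303  0.6502   +0.826  -0.383  +2.444  -1.400


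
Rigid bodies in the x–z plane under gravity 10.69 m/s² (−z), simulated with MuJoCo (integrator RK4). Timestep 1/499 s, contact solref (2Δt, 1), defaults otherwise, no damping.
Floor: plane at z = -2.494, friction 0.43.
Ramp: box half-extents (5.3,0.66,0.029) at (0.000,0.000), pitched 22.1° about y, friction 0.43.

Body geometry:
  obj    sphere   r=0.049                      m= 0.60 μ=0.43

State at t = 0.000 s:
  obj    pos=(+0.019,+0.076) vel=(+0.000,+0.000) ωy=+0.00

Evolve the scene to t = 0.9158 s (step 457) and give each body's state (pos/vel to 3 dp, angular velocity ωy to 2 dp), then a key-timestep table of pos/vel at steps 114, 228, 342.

State at t = 0.9158 s:
  obj    pos=(+1.135,-0.377) vel=(+2.438,-0.990) ωy=+53.69

Key-timestep trajectory:
   step    t(s)  obj.x    obj.z    obj.vx   obj.vz 
    114  0.2285   +0.089  +0.048  +0.608  -0.247
    228  0.4569   +0.297  -0.036  +1.216  -0.494
    342  0.6854   +0.644  -0.177  +1.824  -0.741


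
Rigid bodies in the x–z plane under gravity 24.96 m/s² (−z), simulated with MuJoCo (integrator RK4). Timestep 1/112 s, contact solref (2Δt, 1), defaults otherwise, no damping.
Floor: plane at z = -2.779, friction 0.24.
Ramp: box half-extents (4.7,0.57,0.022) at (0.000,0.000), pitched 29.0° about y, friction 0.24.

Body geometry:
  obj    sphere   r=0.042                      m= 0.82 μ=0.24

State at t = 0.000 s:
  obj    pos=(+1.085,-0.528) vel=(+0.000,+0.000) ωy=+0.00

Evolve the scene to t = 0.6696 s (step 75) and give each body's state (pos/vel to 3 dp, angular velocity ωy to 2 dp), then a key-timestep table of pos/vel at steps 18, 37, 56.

State at t = 0.6696 s:
  obj    pos=(+2.780,-1.468) vel=(+5.062,-2.806) ωy=+137.71

Key-timestep trajectory:
   step    t(s)  obj.x    obj.z    obj.vx   obj.vz 
     18  0.1607   +1.183  -0.582  +1.215  -0.673
     37  0.3304   +1.498  -0.757  +2.498  -1.384
     56  0.5000   +2.030  -1.052  +3.780  -2.095


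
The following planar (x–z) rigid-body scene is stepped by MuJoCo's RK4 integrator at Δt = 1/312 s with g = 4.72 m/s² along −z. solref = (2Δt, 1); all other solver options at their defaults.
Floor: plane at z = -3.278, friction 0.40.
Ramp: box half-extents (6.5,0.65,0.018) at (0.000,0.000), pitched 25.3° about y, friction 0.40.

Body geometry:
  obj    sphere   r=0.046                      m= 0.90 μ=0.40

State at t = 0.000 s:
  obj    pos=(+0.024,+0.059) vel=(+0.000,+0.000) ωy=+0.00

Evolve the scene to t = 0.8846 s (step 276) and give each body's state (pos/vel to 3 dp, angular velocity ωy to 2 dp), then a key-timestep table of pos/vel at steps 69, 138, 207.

State at t = 0.8846 s:
  obj    pos=(+0.534,-0.182) vel=(+1.152,-0.545) ωy=+27.70

Key-timestep trajectory:
   step    t(s)  obj.x    obj.z    obj.vx   obj.vz 
     69  0.2212   +0.056  +0.044  +0.288  -0.136
    138  0.4423   +0.152  -0.001  +0.576  -0.272
    207  0.6635   +0.311  -0.076  +0.864  -0.409


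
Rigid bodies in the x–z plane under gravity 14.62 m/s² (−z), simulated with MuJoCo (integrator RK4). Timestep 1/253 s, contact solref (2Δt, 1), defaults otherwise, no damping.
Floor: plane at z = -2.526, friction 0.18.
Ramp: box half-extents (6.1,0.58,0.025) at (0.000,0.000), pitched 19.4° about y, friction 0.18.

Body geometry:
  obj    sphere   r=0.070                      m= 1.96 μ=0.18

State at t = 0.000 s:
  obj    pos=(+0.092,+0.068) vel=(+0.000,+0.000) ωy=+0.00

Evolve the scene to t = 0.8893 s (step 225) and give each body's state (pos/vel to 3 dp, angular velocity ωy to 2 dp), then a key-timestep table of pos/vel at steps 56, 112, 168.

State at t = 0.8893 s:
  obj    pos=(+1.386,-0.387) vel=(+2.910,-1.025) ωy=+44.06

Key-timestep trajectory:
   step    t(s)  obj.x    obj.z    obj.vx   obj.vz 
     56  0.2213   +0.172  +0.040  +0.724  -0.255
    112  0.4427   +0.413  -0.045  +1.449  -0.510
    168  0.6640   +0.814  -0.186  +2.173  -0.765


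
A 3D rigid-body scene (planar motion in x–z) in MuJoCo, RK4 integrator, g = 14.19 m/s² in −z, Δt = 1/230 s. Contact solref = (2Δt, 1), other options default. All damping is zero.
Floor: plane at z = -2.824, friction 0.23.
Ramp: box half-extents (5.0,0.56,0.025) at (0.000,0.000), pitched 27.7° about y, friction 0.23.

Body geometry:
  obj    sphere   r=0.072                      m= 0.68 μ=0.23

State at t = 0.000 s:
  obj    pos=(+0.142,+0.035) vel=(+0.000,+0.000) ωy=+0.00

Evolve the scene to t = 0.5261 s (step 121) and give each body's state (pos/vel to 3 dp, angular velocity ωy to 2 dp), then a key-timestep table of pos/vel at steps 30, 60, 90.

State at t = 0.5261 s:
  obj    pos=(+0.719,-0.268) vel=(+2.195,-1.152) ωy=+34.41

Key-timestep trajectory:
   step    t(s)  obj.x    obj.z    obj.vx   obj.vz 
     30  0.1304   +0.178  +0.016  +0.544  -0.286
     60  0.2609   +0.284  -0.040  +1.089  -0.572
     90  0.3913   +0.461  -0.133  +1.633  -0.857


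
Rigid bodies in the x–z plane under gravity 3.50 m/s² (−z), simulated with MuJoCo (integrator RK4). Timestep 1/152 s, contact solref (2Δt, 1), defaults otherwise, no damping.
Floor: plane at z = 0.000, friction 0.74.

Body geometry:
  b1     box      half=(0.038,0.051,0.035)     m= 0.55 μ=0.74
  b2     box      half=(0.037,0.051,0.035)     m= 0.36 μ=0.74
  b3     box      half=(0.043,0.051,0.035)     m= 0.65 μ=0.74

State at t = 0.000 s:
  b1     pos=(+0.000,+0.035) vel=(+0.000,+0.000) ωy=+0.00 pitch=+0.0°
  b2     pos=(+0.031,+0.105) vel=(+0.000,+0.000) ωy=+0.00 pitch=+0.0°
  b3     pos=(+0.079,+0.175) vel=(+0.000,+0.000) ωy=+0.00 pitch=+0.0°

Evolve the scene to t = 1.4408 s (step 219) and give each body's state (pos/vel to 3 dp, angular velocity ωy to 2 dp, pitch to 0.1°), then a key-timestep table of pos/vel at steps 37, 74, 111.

State at t = 1.4408 s:
  b1     pos=(+0.000,+0.035) vel=(+0.000,+0.000) ωy=+0.00 pitch=+0.0°
  b2     pos=(+0.078,+0.037) vel=(+0.000,+0.000) ωy=+0.00 pitch=+90.0°
  b3     pos=(+0.268,+0.035) vel=(+0.000,+0.000) ωy=+0.00 pitch=+180.0°

Key-timestep trajectory:
   step    t(s)  b1.x    b1.z    b1.vx   b1.vz   b2.x    b2.z    b2.vx   b2.vz   b3.x    b3.z    b3.vx   b3.vz 
     37  0.2434   +0.000  +0.035  +0.000  +0.000   +0.041  +0.106  +0.099  -0.009   +0.108  +0.158  +0.246  -0.193
     74  0.4868   +0.000  +0.035  +0.000  +0.000   +0.079  +0.065  +0.179  -0.493   +0.182  +0.046  +0.470  -0.149
    111  0.7303   +0.000  +0.035  +0.000  +0.000   +0.078  +0.037  -0.002  +0.002   +0.238  +0.054  +0.213  -0.053


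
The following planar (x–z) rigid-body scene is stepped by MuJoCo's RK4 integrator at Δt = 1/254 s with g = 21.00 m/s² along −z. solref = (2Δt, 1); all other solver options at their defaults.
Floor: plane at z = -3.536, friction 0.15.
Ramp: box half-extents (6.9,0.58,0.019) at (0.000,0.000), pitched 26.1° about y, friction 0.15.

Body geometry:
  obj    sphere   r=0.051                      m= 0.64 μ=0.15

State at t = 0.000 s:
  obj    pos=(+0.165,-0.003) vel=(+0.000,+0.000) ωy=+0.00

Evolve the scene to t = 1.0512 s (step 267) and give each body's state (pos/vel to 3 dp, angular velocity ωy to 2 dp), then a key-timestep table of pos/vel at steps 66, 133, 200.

State at t = 1.0512 s:
  obj    pos=(+3.440,-1.607) vel=(+6.230,-3.052) ωy=+135.99

Key-timestep trajectory:
   step    t(s)  obj.x    obj.z    obj.vx   obj.vz 
     66  0.2598   +0.365  -0.101  +1.540  -0.755
    133  0.5236   +0.978  -0.401  +3.104  -1.520
    200  0.7874   +2.003  -0.903  +4.667  -2.286


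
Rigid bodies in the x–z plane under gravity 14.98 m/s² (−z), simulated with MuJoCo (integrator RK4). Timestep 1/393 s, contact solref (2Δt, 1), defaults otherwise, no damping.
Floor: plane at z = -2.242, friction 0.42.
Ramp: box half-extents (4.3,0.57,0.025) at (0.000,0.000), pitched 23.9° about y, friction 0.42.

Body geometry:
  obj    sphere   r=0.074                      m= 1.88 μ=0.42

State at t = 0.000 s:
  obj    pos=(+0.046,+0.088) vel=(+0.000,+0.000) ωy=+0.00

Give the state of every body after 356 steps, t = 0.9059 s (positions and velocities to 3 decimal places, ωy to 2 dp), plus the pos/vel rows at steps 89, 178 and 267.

State at t = 0.9059 s:
  obj    pos=(+1.672,-0.633) vel=(+3.590,-1.591) ωy=+53.06

Key-timestep trajectory:
   step    t(s)  obj.x    obj.z    obj.vx   obj.vz 
     89  0.2265   +0.148  +0.043  +0.898  -0.398
    178  0.4529   +0.453  -0.092  +1.795  -0.796
    267  0.6794   +0.961  -0.317  +2.693  -1.193


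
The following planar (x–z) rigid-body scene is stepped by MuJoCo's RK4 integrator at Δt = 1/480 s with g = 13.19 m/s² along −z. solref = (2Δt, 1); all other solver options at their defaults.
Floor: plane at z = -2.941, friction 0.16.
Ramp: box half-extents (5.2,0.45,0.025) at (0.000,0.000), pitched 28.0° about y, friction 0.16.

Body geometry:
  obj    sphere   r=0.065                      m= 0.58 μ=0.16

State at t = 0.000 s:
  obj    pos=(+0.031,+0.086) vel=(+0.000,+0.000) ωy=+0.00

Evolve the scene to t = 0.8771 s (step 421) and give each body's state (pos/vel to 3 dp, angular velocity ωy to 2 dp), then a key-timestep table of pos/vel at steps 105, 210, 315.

State at t = 0.8771 s:
  obj    pos=(+1.533,-0.713) vel=(+3.426,-1.821) ωy=+59.67

Key-timestep trajectory:
   step    t(s)  obj.x    obj.z    obj.vx   obj.vz 
    105  0.2188   +0.124  +0.036  +0.854  -0.454
    210  0.4375   +0.405  -0.113  +1.709  -0.909
    315  0.6562   +0.872  -0.362  +2.563  -1.363


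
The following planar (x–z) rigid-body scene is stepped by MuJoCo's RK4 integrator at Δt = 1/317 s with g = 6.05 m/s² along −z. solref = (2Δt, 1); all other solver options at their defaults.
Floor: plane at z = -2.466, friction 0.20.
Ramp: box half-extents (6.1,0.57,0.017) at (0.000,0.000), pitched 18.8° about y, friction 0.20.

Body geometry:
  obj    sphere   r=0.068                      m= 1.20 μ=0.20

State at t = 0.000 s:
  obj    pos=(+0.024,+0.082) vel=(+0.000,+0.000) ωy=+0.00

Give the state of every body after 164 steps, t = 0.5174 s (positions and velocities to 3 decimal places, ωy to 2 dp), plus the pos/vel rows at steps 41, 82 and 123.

State at t = 0.5174 s:
  obj    pos=(+0.200,+0.022) vel=(+0.682,-0.232) ωy=+10.59

Key-timestep trajectory:
   step    t(s)  obj.x    obj.z    obj.vx   obj.vz 
     41  0.1293   +0.035  +0.078  +0.171  -0.058
     82  0.2587   +0.068  +0.067  +0.341  -0.116
    123  0.3880   +0.123  +0.048  +0.512  -0.174


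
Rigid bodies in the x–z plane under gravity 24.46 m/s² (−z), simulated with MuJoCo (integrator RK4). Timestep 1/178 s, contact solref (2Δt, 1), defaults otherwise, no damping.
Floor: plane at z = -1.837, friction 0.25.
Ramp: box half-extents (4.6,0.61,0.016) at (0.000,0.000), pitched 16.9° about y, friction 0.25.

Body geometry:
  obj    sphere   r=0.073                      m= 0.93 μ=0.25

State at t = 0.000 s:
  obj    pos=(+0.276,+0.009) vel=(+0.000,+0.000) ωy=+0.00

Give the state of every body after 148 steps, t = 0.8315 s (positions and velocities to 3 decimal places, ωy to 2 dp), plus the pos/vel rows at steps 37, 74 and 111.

State at t = 0.8315 s:
  obj    pos=(+1.956,-0.501) vel=(+4.041,-1.228) ωy=+57.84

Key-timestep trajectory:
   step    t(s)  obj.x    obj.z    obj.vx   obj.vz 
     37  0.2079   +0.381  -0.023  +1.010  -0.307
     74  0.4157   +0.696  -0.118  +2.021  -0.614
    111  0.6236   +1.221  -0.278  +3.031  -0.921


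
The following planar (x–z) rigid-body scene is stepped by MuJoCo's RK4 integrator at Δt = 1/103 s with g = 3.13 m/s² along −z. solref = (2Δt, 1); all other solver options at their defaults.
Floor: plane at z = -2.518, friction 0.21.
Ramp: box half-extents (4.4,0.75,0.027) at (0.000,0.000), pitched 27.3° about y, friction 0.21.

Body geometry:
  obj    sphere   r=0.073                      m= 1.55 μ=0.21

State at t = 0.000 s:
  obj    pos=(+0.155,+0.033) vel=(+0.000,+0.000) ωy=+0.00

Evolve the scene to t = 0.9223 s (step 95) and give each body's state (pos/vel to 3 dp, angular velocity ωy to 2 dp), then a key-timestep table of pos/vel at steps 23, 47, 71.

State at t = 0.9223 s:
  obj    pos=(+0.543,-0.168) vel=(+0.841,-0.434) ωy=+12.95

Key-timestep trajectory:
   step    t(s)  obj.x    obj.z    obj.vx   obj.vz 
     23  0.2233   +0.178  +0.021  +0.204  -0.105
     47  0.4563   +0.250  -0.016  +0.416  -0.215
     71  0.6893   +0.371  -0.079  +0.628  -0.324


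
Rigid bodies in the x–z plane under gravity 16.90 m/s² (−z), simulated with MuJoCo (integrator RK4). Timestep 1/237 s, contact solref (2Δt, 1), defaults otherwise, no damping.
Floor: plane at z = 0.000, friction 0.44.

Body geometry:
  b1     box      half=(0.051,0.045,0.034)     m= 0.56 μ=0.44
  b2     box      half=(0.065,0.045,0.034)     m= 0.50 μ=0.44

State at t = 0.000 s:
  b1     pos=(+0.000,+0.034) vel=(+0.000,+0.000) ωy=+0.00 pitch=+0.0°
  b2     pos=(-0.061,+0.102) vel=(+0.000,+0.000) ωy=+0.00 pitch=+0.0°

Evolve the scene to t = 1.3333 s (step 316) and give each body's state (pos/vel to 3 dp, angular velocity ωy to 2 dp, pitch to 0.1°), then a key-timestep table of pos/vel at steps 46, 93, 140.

State at t = 1.3333 s:
  b1     pos=(+0.000,+0.034) vel=(+0.000,+0.000) ωy=+0.00 pitch=+0.0°
  b2     pos=(-0.126,+0.065) vel=(+0.000,+0.000) ωy=+0.00 pitch=-90.0°

Key-timestep trajectory:
   step    t(s)  b1.x    b1.z    b1.vx   b1.vz   b2.x    b2.z    b2.vx   b2.vz 
     46  0.1941   +0.000  +0.034  +0.000  +0.000   -0.100  +0.072  -0.416  +0.016
     93  0.3924   +0.000  +0.034  +0.000  +0.000   -0.146  +0.072  +0.048  -0.009
    140  0.5907   +0.000  +0.034  +0.000  +0.000   -0.122  +0.067  -0.167  -0.080


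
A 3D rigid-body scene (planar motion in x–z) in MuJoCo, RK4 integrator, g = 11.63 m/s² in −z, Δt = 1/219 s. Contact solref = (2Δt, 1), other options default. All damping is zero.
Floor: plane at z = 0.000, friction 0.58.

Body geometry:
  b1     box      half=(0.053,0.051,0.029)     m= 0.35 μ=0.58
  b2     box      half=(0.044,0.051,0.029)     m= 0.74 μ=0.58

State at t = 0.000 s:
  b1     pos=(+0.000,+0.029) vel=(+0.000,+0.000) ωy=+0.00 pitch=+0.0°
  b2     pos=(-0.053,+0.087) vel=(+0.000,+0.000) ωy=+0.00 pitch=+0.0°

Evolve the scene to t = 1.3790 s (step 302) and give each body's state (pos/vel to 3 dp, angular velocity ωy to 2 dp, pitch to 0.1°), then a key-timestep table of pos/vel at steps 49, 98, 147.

State at t = 1.3790 s:
  b1     pos=(+0.000,+0.029) vel=(+0.000,+0.000) ωy=+0.00 pitch=+0.0°
  b2     pos=(-0.093,+0.044) vel=(+0.000,+0.000) ωy=+0.00 pitch=-90.0°

Key-timestep trajectory:
   step    t(s)  b1.x    b1.z    b1.vx   b1.vz   b2.x    b2.z    b2.vx   b2.vz 
     49  0.2237   +0.000  +0.029  +0.000  +0.000   -0.055  +0.087  -0.029  -0.002
     98  0.4475   +0.000  +0.029  +0.000  +0.000   -0.086  +0.055  -0.253  -0.748
    147  0.6712   +0.000  +0.029  +0.000  +0.000   -0.102  +0.048  +0.195  -0.104
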